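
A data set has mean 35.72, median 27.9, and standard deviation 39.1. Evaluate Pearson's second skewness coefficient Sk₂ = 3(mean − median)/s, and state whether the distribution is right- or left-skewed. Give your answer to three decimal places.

0.600, right-skewed

Sk₂ = 3(35.72 − 27.9) / 39.1 = 3 × 7.8200 / 39.1
    = 23.4600 / 39.1 ≈ 0.600
Sk₂ > 0 ⇒ mean > median ⇒ right-skewed (positive skew).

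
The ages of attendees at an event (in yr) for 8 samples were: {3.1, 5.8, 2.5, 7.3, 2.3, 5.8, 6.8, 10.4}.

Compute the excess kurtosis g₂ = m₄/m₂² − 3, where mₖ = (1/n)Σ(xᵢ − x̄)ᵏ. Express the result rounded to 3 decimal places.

-0.791

x̄ = 5.5000
Σ(xᵢ − x̄)² = 54.1200 ⇒ m₂ = 6.76500
Σ(xᵢ − x̄)⁴ = 808.8852 ⇒ m₄ = 101.11065
m₂² = 45.76523
g₂ = m₄/m₂² − 3 = 2.20933 − 3 ≈ -0.791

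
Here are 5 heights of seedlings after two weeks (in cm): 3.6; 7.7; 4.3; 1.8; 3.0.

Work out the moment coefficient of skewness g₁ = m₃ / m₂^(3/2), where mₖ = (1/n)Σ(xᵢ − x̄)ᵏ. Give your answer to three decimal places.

0.872

x̄ = (3.6 + 7.7 + 4.3 + 1.8 + 3.0) / 5 = 4.0800
deviations (xᵢ − x̄): -0.4800, 3.6200, 0.2200, -2.2800, -1.0800
Σ(xᵢ − x̄)² = 19.7480 ⇒ m₂ = 19.7480/5 = 3.94960
Σ(xᵢ − x̄)³ = 34.2259 ⇒ m₃ = 34.2259/5 = 6.84518
m₂^(3/2) = 3.94960^(1.5) = 7.84928
g₁ = m₃ / m₂^(3/2) = 6.84518 / 7.84928 ≈ 0.872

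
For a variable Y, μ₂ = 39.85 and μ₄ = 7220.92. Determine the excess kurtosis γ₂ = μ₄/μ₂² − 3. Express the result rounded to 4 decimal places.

1.5471

μ₂² = 39.85² = 1588.02250
μ₄/μ₂² = 7220.92 / 1588.02250 = 4.54711
γ₂ = 4.54711 − 3 ≈ 1.5471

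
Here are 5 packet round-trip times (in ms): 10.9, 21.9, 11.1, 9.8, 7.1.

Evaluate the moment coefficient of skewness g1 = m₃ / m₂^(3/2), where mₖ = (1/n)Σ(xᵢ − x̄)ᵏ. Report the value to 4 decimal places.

1.1910

x̄ = (10.9 + 21.9 + 11.1 + 9.8 + 7.1) / 5 = 12.1600
deviations (xᵢ − x̄): -1.2600, 9.7400, -1.0600, -2.3600, -5.0600
Σ(xᵢ − x̄)² = 128.7520 ⇒ m₂ = 128.7520/5 = 25.75040
Σ(xᵢ − x̄)³ = 778.1206 ⇒ m₃ = 778.1206/5 = 155.62411
m₂^(3/2) = 25.75040^(1.5) = 130.67002
g1 = m₃ / m₂^(3/2) = 155.62411 / 130.67002 ≈ 1.1910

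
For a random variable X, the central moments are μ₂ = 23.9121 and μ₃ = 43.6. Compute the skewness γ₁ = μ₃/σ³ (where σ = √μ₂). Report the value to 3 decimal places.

σ = √μ₂ = √23.9121 = 4.89000
σ³ = μ₂^(3/2) = 116.93017
γ₁ = μ₃/σ³ = 43.6 / 116.93017 ≈ 0.373

0.373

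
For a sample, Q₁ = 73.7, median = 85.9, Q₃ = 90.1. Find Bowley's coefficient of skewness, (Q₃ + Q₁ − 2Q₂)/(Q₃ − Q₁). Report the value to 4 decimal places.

numerator: Q₃ + Q₁ − 2Q₂ = 90.1 + 73.7 − 2×85.9 = -8.0000
denominator: Q₃ − Q₁ = 90.1 − 73.7 = 16.4000
Bowley skewness = -8.0000 / 16.4000 ≈ -0.4878

-0.4878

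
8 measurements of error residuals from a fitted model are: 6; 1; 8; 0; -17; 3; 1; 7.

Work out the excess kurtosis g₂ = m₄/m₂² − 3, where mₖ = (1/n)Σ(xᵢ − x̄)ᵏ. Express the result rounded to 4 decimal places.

1.6488

x̄ = 1.1250
Σ(xᵢ − x̄)² = 438.8750 ⇒ m₂ = 54.85938
Σ(xᵢ − x̄)⁴ = 111926.6504 ⇒ m₄ = 13990.83130
m₂² = 3009.55103
g₂ = m₄/m₂² − 3 = 4.64881 − 3 ≈ 1.6488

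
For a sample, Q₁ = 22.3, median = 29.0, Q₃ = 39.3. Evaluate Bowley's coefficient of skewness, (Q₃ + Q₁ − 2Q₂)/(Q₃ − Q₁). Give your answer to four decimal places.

numerator: Q₃ + Q₁ − 2Q₂ = 39.3 + 22.3 − 2×29.0 = 3.6000
denominator: Q₃ − Q₁ = 39.3 − 22.3 = 17.0000
Bowley skewness = 3.6000 / 17.0000 ≈ 0.2118

0.2118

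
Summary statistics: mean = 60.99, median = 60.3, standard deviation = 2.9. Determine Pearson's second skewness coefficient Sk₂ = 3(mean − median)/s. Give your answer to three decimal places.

Sk₂ = 3(60.99 − 60.3) / 2.9 = 3 × 0.6900 / 2.9
    = 2.0700 / 2.9 ≈ 0.714

0.714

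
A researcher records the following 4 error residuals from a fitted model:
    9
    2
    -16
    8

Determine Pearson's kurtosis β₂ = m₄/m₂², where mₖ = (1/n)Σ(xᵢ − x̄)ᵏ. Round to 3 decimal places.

2.124

x̄ = 0.7500
Σ(xᵢ − x̄)² = 402.7500 ⇒ m₂ = 100.68750
Σ(xᵢ − x̄)⁴ = 86113.0781 ⇒ m₄ = 21528.26953
m₂² = 10137.97266
β₂ = m₄/m₂² = 21528.26953 / 10137.97266 ≈ 2.124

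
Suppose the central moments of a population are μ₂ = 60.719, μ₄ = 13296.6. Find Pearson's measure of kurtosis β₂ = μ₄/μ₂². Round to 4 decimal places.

3.6065

μ₂² = 60.719² = 3686.79696
μ₄/μ₂² = 13296.6 / 3686.79696 = 3.60655
β₂ ≈ 3.6065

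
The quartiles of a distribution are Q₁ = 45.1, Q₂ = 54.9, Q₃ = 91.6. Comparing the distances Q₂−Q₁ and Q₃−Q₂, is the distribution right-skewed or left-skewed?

Q₂ − Q₁ = 9.8;  Q₃ − Q₂ = 36.7
Q₃ − Q₂ > Q₂ − Q₁ ⇒ the upper half is more spread out ⇒ right-skewed.

right-skewed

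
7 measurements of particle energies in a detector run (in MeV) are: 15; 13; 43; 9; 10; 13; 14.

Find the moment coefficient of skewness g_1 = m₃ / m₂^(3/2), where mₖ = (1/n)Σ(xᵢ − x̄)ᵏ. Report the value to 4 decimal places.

1.8993

x̄ = (15 + 13 + 43 + 9 + 10 + 13 + 14) / 7 = 16.7143
deviations (xᵢ − x̄): -1.7143, -3.7143, 26.2857, -7.7143, -6.7143, -3.7143, -2.7143
Σ(xᵢ − x̄)² = 833.4286 ⇒ m₂ = 833.4286/7 = 119.06122
Σ(xᵢ − x̄)³ = 17272.5306 ⇒ m₃ = 17272.5306/7 = 2467.50437
m₂^(3/2) = 119.06122^(1.5) = 1299.13869
g_1 = m₃ / m₂^(3/2) = 2467.50437 / 1299.13869 ≈ 1.8993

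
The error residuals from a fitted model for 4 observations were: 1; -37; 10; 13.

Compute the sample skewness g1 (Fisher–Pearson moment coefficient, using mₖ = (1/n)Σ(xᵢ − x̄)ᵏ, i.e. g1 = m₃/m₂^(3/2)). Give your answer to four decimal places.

-0.9952

x̄ = (1 - 37 + 10 + 13) / 4 = -3.2500
deviations (xᵢ − x̄): 4.2500, -33.7500, 13.2500, 16.2500
Σ(xᵢ − x̄)² = 1596.7500 ⇒ m₂ = 1596.7500/4 = 399.18750
Σ(xᵢ − x̄)³ = -31749.3750 ⇒ m₃ = -31749.3750/4 = -7937.34375
m₂^(3/2) = 399.18750^(1.5) = 7975.63738
g1 = m₃ / m₂^(3/2) = -7937.34375 / 7975.63738 ≈ -0.9952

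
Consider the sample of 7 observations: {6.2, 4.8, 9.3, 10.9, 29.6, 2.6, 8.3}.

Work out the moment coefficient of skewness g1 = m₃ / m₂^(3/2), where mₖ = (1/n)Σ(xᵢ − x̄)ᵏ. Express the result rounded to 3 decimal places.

x̄ = (6.2 + 4.8 + 9.3 + 10.9 + 29.6 + 2.6 + 8.3) / 7 = 10.2429
deviations (xᵢ − x̄): -4.0429, -5.4429, -0.9429, 0.6571, 19.3571, -7.6429, -1.9429
Σ(xᵢ − x̄)² = 484.1771 ⇒ m₂ = 484.1771/7 = 69.16816
Σ(xᵢ − x̄)³ = 6571.4471 ⇒ m₃ = 6571.4471/7 = 938.77816
m₂^(3/2) = 69.16816^(1.5) = 575.25363
g1 = m₃ / m₂^(3/2) = 938.77816 / 575.25363 ≈ 1.632

1.632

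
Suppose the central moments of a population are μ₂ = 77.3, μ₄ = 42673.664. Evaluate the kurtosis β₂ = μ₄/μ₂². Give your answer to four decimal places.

7.1417

μ₂² = 77.3² = 5975.29000
μ₄/μ₂² = 42673.664 / 5975.29000 = 7.14169
β₂ ≈ 7.1417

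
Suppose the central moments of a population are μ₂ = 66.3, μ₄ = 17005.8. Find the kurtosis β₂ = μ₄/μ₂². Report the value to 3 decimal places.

μ₂² = 66.3² = 4395.69000
μ₄/μ₂² = 17005.8 / 4395.69000 = 3.86874
β₂ ≈ 3.869

3.869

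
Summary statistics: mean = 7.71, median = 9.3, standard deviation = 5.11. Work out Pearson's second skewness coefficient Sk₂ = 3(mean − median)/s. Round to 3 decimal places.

-0.933

Sk₂ = 3(7.71 − 9.3) / 5.11 = 3 × -1.5900 / 5.11
    = -4.7700 / 5.11 ≈ -0.933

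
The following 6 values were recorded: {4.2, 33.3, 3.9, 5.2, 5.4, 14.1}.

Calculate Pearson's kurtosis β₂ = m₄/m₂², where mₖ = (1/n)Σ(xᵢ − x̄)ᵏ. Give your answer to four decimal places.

3.4032

x̄ = 11.0167
Σ(xᵢ − x̄)² = 668.5483 ⇒ m₂ = 111.42472
Σ(xᵢ − x̄)⁴ = 253513.4629 ⇒ m₄ = 42252.24381
m₂² = 12415.46872
β₂ = m₄/m₂² = 42252.24381 / 12415.46872 ≈ 3.4032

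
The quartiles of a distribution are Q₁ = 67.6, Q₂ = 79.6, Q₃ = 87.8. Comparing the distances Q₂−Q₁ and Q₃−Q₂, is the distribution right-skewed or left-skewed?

left-skewed

Q₂ − Q₁ = 12.0;  Q₃ − Q₂ = 8.2
Q₂ − Q₁ > Q₃ − Q₂ ⇒ the lower half is more spread out ⇒ left-skewed.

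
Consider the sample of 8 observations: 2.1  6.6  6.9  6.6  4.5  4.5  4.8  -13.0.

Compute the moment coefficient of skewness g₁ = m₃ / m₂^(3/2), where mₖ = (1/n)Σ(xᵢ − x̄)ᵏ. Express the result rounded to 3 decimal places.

-2.021

x̄ = (2.1 + 6.6 + 6.9 + 6.6 + 4.5 + 4.5 + 4.8 - 13.0) / 8 = 2.8750
deviations (xᵢ − x̄): -0.7750, 3.7250, 4.0250, 3.7250, 1.6250, 1.6250, 1.9250, -15.8750
Σ(xᵢ − x̄)² = 305.5550 ⇒ m₂ = 305.5550/8 = 38.19438
Σ(xᵢ − x̄)³ = -3816.9173 ⇒ m₃ = -3816.9173/8 = -477.11466
m₂^(3/2) = 38.19438^(1.5) = 236.04734
g₁ = m₃ / m₂^(3/2) = -477.11466 / 236.04734 ≈ -2.021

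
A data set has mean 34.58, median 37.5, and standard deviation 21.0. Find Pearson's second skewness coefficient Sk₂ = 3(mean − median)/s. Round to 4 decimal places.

Sk₂ = 3(34.58 − 37.5) / 21.0 = 3 × -2.9200 / 21.0
    = -8.7600 / 21.0 ≈ -0.4171

-0.4171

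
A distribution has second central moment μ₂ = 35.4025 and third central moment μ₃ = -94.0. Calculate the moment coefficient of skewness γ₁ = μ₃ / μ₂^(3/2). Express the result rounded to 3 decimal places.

-0.446

σ = √μ₂ = √35.4025 = 5.95000
σ³ = μ₂^(3/2) = 210.64488
γ₁ = μ₃/σ³ = -94.0 / 210.64488 ≈ -0.446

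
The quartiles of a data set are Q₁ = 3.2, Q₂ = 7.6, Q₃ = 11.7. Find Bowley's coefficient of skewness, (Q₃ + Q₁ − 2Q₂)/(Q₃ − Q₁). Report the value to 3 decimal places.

numerator: Q₃ + Q₁ − 2Q₂ = 11.7 + 3.2 − 2×7.6 = -0.3000
denominator: Q₃ − Q₁ = 11.7 − 3.2 = 8.5000
Bowley skewness = -0.3000 / 8.5000 ≈ -0.035

-0.035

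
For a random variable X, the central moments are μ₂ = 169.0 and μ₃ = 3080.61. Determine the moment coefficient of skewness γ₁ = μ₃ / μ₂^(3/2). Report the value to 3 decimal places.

1.402

σ = √μ₂ = √169.0 = 13.00000
σ³ = μ₂^(3/2) = 2197.00000
γ₁ = μ₃/σ³ = 3080.61 / 2197.00000 ≈ 1.402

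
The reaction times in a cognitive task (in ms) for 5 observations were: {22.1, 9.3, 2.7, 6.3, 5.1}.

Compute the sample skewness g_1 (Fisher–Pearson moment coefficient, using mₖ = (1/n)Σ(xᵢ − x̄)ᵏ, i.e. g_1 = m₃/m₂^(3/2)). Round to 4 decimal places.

1.1562

x̄ = (22.1 + 9.3 + 2.7 + 6.3 + 5.1) / 5 = 9.1000
deviations (xᵢ − x̄): 13.0000, 0.2000, -6.4000, -2.8000, -4.0000
Σ(xᵢ − x̄)² = 233.8400 ⇒ m₂ = 233.8400/5 = 46.76800
Σ(xᵢ − x̄)³ = 1848.9120 ⇒ m₃ = 1848.9120/5 = 369.78240
m₂^(3/2) = 46.76800^(1.5) = 319.83294
g_1 = m₃ / m₂^(3/2) = 369.78240 / 319.83294 ≈ 1.1562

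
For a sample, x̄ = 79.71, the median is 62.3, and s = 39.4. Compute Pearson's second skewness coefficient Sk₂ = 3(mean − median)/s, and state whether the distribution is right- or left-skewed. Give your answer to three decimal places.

Sk₂ = 3(79.71 − 62.3) / 39.4 = 3 × 17.4100 / 39.4
    = 52.2300 / 39.4 ≈ 1.326
Sk₂ > 0 ⇒ mean > median ⇒ right-skewed (positive skew).

1.326, right-skewed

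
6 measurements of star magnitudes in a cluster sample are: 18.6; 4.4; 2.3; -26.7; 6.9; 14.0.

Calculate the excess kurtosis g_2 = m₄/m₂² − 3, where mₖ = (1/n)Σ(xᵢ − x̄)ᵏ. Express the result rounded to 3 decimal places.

x̄ = 3.2500
Σ(xᵢ − x̄)² = 1263.7350 ⇒ m₂ = 210.62250
Σ(xᵢ − x̄)⁴ = 873666.1914 ⇒ m₄ = 145611.03191
m₂² = 44361.83751
g_2 = m₄/m₂² − 3 = 3.28235 − 3 ≈ 0.282

0.282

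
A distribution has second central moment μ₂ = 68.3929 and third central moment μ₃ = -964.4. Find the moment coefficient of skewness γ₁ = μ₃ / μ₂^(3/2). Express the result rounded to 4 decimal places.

-1.7051

σ = √μ₂ = √68.3929 = 8.27000
σ³ = μ₂^(3/2) = 565.60928
γ₁ = μ₃/σ³ = -964.4 / 565.60928 ≈ -1.7051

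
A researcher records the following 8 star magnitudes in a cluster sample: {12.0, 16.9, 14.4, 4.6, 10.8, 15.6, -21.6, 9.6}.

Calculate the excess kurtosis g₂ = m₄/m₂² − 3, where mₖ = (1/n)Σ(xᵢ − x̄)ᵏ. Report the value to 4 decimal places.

x̄ = 7.7875
Σ(xᵢ − x̄)² = 1091.6888 ⇒ m₂ = 136.46109
Σ(xᵢ − x̄)⁴ = 758892.1125 ⇒ m₄ = 94861.51406
m₂² = 18621.63011
g₂ = m₄/m₂² − 3 = 5.09416 − 3 ≈ 2.0942

2.0942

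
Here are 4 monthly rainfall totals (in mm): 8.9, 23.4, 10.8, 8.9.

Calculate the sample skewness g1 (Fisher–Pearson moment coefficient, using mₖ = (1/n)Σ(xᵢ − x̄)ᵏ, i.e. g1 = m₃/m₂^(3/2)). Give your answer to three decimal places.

1.100

x̄ = (8.9 + 23.4 + 10.8 + 8.9) / 4 = 13.0000
deviations (xᵢ − x̄): -4.1000, 10.4000, -2.2000, -4.1000
Σ(xᵢ − x̄)² = 146.6200 ⇒ m₂ = 146.6200/4 = 36.65500
Σ(xᵢ − x̄)³ = 976.3740 ⇒ m₃ = 976.3740/4 = 244.09350
m₂^(3/2) = 36.65500^(1.5) = 221.92173
g1 = m₃ / m₂^(3/2) = 244.09350 / 221.92173 ≈ 1.100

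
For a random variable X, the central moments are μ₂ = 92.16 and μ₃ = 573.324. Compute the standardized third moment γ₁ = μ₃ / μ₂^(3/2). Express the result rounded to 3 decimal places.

0.648

σ = √μ₂ = √92.16 = 9.60000
σ³ = μ₂^(3/2) = 884.73600
γ₁ = μ₃/σ³ = 573.324 / 884.73600 ≈ 0.648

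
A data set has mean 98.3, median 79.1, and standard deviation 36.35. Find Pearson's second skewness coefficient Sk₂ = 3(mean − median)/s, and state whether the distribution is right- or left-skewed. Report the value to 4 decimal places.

Sk₂ = 3(98.3 − 79.1) / 36.35 = 3 × 19.2000 / 36.35
    = 57.6000 / 36.35 ≈ 1.5846
Sk₂ > 0 ⇒ mean > median ⇒ right-skewed (positive skew).

1.5846, right-skewed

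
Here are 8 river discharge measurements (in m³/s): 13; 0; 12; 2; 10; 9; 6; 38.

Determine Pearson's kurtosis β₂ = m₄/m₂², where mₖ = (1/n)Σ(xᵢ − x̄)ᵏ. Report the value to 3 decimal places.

4.601

x̄ = 11.2500
Σ(xᵢ − x̄)² = 965.5000 ⇒ m₂ = 120.68750
Σ(xᵢ − x̄)⁴ = 536166.1563 ⇒ m₄ = 67020.76953
m₂² = 14565.47266
β₂ = m₄/m₂² = 67020.76953 / 14565.47266 ≈ 4.601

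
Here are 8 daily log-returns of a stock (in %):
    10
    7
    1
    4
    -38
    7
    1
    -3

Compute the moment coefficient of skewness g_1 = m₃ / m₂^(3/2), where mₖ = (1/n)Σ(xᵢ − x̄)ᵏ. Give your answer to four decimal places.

x̄ = (10 + 7 + 1 + 4 - 38 + 7 + 1 - 3) / 8 = -1.3750
deviations (xᵢ − x̄): 11.3750, 8.3750, 2.3750, 5.3750, -36.6250, 8.3750, 2.3750, -1.6250
Σ(xᵢ − x̄)² = 1653.8750 ⇒ m₂ = 1653.8750/8 = 206.73438
Σ(xᵢ − x̄)³ = -46303.9688 ⇒ m₃ = -46303.9688/8 = -5787.99609
m₂^(3/2) = 206.73438^(1.5) = 2972.48070
g_1 = m₃ / m₂^(3/2) = -5787.99609 / 2972.48070 ≈ -1.9472

-1.9472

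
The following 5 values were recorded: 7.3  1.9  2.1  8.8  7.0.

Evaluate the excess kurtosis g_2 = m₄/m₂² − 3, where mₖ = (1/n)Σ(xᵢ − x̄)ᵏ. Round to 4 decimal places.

x̄ = 5.4200
Σ(xᵢ − x̄)² = 40.8680 ⇒ m₂ = 8.17360
Σ(xᵢ − x̄)⁴ = 424.2562 ⇒ m₄ = 84.85125
m₂² = 66.80774
g_2 = m₄/m₂² − 3 = 1.27008 − 3 ≈ -1.7299

-1.7299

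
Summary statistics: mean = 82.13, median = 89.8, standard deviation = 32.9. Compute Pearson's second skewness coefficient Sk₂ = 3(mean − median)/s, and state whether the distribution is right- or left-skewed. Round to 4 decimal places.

-0.6994, left-skewed

Sk₂ = 3(82.13 − 89.8) / 32.9 = 3 × -7.6700 / 32.9
    = -23.0100 / 32.9 ≈ -0.6994
Sk₂ < 0 ⇒ mean < median ⇒ left-skewed (negative skew).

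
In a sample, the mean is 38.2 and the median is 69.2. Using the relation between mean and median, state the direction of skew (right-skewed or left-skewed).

mean − median = 38.2 − 69.2 = -31.0
mean < median ⇒ the longer tail is on the left ⇒ left-skewed (negatively skewed).

left-skewed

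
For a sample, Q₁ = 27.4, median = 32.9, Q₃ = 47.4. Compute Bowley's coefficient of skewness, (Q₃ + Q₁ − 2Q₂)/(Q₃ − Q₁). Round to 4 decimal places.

0.4500

numerator: Q₃ + Q₁ − 2Q₂ = 47.4 + 27.4 − 2×32.9 = 9.0000
denominator: Q₃ − Q₁ = 47.4 − 27.4 = 20.0000
Bowley skewness = 9.0000 / 20.0000 ≈ 0.4500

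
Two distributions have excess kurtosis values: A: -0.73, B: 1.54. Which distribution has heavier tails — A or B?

Higher excess kurtosis ⇒ heavier tails relative to the normal distribution.
-0.73 vs 1.54: the larger is 1.54, so B has heavier tails. (B is leptokurtic — heavier-than-normal tails; the other is platykurtic.)

B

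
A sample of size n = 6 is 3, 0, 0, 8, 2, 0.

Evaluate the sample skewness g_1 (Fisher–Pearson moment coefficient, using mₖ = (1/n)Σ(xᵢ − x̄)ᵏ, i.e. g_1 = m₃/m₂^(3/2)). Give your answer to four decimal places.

1.2099

x̄ = (3 + 0 + 0 + 8 + 2 + 0) / 6 = 2.1667
deviations (xᵢ − x̄): 0.8333, -2.1667, -2.1667, 5.8333, -0.1667, -2.1667
Σ(xᵢ − x̄)² = 48.8333 ⇒ m₂ = 48.8333/6 = 8.13889
Σ(xᵢ − x̄)³ = 168.5556 ⇒ m₃ = 168.5556/6 = 28.09259
m₂^(3/2) = 8.13889^(1.5) = 23.21922
g_1 = m₃ / m₂^(3/2) = 28.09259 / 23.21922 ≈ 1.2099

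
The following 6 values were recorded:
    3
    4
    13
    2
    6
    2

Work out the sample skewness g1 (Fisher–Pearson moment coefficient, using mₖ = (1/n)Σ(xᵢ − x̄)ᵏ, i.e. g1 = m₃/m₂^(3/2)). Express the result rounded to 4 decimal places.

1.3353

x̄ = (3 + 4 + 13 + 2 + 6 + 2) / 6 = 5.0000
deviations (xᵢ − x̄): -2.0000, -1.0000, 8.0000, -3.0000, 1.0000, -3.0000
Σ(xᵢ − x̄)² = 88.0000 ⇒ m₂ = 88.0000/6 = 14.66667
Σ(xᵢ − x̄)³ = 450.0000 ⇒ m₃ = 450.0000/6 = 75.00000
m₂^(3/2) = 14.66667^(1.5) = 56.16906
g1 = m₃ / m₂^(3/2) = 75.00000 / 56.16906 ≈ 1.3353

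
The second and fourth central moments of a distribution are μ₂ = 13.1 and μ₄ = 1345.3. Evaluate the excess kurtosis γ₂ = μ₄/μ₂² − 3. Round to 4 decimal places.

4.8393

μ₂² = 13.1² = 171.61000
μ₄/μ₂² = 1345.3 / 171.61000 = 7.83929
γ₂ = 7.83929 − 3 ≈ 4.8393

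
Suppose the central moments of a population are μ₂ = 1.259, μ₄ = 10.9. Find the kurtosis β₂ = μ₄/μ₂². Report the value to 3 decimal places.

μ₂² = 1.259² = 1.58508
μ₄/μ₂² = 10.9 / 1.58508 = 6.87662
β₂ ≈ 6.877

6.877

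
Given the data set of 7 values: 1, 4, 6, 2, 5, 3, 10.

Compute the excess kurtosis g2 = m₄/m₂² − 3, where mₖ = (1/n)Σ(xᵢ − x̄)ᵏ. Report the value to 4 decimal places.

-0.2174

x̄ = 4.4286
Σ(xᵢ − x̄)² = 53.7143 ⇒ m₂ = 7.67347
Σ(xᵢ − x̄)⁴ = 1146.9038 ⇒ m₄ = 163.84340
m₂² = 58.88213
g2 = m₄/m₂² − 3 = 2.78257 − 3 ≈ -0.2174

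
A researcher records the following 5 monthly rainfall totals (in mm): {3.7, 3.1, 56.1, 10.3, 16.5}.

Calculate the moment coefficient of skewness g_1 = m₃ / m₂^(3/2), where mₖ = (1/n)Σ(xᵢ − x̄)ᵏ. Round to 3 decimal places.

x̄ = (3.7 + 3.1 + 56.1 + 10.3 + 16.5) / 5 = 17.9400
deviations (xᵢ − x̄): -14.2400, -14.8400, 38.1600, -7.6400, -1.4400
Σ(xᵢ − x̄)² = 1939.6320 ⇒ m₂ = 1939.6320/5 = 387.92640
Σ(xᵢ − x̄)³ = 48963.4118 ⇒ m₃ = 48963.4118/5 = 9792.68237
m₂^(3/2) = 387.92640^(1.5) = 7640.53913
g_1 = m₃ / m₂^(3/2) = 9792.68237 / 7640.53913 ≈ 1.282

1.282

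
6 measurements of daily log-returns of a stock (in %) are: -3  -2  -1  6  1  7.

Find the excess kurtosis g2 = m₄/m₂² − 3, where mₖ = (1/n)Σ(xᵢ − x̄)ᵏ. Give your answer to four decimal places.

x̄ = 1.3333
Σ(xᵢ − x̄)² = 89.3333 ⇒ m₂ = 14.88889
Σ(xᵢ − x̄)⁴ = 2011.1111 ⇒ m₄ = 335.18519
m₂² = 221.67901
g2 = m₄/m₂² − 3 = 1.51203 − 3 ≈ -1.4880

-1.4880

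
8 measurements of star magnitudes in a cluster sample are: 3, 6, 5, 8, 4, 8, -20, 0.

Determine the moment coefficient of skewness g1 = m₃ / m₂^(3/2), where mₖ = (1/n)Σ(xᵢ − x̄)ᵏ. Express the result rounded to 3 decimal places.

-1.913

x̄ = (3 + 6 + 5 + 8 + 4 + 8 - 20 + 0) / 8 = 1.7500
deviations (xᵢ − x̄): 1.2500, 4.2500, 3.2500, 6.2500, 2.2500, 6.2500, -21.7500, -1.7500
Σ(xᵢ − x̄)² = 589.5000 ⇒ m₂ = 589.5000/8 = 73.68750
Σ(xᵢ − x̄)³ = -9681.7500 ⇒ m₃ = -9681.7500/8 = -1210.21875
m₂^(3/2) = 73.68750^(1.5) = 632.54399
g1 = m₃ / m₂^(3/2) = -1210.21875 / 632.54399 ≈ -1.913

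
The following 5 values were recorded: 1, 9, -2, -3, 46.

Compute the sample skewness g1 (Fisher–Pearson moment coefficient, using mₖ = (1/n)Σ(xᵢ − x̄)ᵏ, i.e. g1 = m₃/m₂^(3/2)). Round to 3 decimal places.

x̄ = (1 + 9 - 2 - 3 + 46) / 5 = 10.2000
deviations (xᵢ − x̄): -9.2000, -1.2000, -12.2000, -13.2000, 35.8000
Σ(xᵢ − x̄)² = 1690.8000 ⇒ m₂ = 1690.8000/5 = 338.16000
Σ(xᵢ − x̄)³ = 40986.4800 ⇒ m₃ = 40986.4800/5 = 8197.29600
m₂^(3/2) = 338.16000^(1.5) = 6218.46726
g1 = m₃ / m₂^(3/2) = 8197.29600 / 6218.46726 ≈ 1.318

1.318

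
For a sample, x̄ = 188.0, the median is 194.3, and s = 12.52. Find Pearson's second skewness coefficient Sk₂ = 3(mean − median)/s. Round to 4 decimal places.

-1.5096

Sk₂ = 3(188.0 − 194.3) / 12.52 = 3 × -6.3000 / 12.52
    = -18.9000 / 12.52 ≈ -1.5096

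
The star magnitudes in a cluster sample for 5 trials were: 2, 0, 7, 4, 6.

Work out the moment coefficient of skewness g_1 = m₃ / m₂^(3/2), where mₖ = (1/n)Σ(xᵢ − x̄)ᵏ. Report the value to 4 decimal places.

x̄ = (2 + 0 + 7 + 4 + 6) / 5 = 3.8000
deviations (xᵢ − x̄): -1.8000, -3.8000, 3.2000, 0.2000, 2.2000
Σ(xᵢ − x̄)² = 32.8000 ⇒ m₂ = 32.8000/5 = 6.56000
Σ(xᵢ − x̄)³ = -17.2800 ⇒ m₃ = -17.2800/5 = -3.45600
m₂^(3/2) = 6.56000^(1.5) = 16.80180
g_1 = m₃ / m₂^(3/2) = -3.45600 / 16.80180 ≈ -0.2057

-0.2057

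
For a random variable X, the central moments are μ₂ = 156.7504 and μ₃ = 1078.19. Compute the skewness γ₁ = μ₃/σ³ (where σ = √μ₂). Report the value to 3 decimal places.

σ = √μ₂ = √156.7504 = 12.52000
σ³ = μ₂^(3/2) = 1962.51501
γ₁ = μ₃/σ³ = 1078.19 / 1962.51501 ≈ 0.549

0.549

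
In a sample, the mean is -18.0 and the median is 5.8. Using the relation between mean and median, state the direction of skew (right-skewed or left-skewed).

mean − median = -18.0 − 5.8 = -23.8
mean < median ⇒ the longer tail is on the left ⇒ left-skewed (negatively skewed).

left-skewed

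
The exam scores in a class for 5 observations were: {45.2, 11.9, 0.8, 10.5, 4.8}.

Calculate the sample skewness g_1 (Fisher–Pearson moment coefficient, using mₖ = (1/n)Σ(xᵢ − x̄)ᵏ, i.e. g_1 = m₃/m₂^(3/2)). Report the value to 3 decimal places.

1.262

x̄ = (45.2 + 11.9 + 0.8 + 10.5 + 4.8) / 5 = 14.6400
deviations (xᵢ − x̄): 30.5600, -2.7400, -13.8400, -4.1400, -9.8400
Σ(xᵢ − x̄)² = 1246.9320 ⇒ m₂ = 1246.9320/5 = 249.38640
Σ(xᵢ − x̄)³ = 24845.1158 ⇒ m₃ = 24845.1158/5 = 4969.02317
m₂^(3/2) = 249.38640^(1.5) = 3938.30321
g_1 = m₃ / m₂^(3/2) = 4969.02317 / 3938.30321 ≈ 1.262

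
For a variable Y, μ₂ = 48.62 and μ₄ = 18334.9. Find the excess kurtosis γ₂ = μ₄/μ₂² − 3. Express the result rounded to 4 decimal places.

4.7562

μ₂² = 48.62² = 2363.90440
μ₄/μ₂² = 18334.9 / 2363.90440 = 7.75619
γ₂ = 7.75619 − 3 ≈ 4.7562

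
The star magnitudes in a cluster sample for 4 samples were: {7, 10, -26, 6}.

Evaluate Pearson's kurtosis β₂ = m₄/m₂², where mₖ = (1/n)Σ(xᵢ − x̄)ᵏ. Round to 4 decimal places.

x̄ = -0.7500
Σ(xᵢ − x̄)² = 858.7500 ⇒ m₂ = 214.68750
Σ(xᵢ − x̄)⁴ = 425524.0781 ⇒ m₄ = 106381.01953
m₂² = 46090.72266
β₂ = m₄/m₂² = 106381.01953 / 46090.72266 ≈ 2.3081

2.3081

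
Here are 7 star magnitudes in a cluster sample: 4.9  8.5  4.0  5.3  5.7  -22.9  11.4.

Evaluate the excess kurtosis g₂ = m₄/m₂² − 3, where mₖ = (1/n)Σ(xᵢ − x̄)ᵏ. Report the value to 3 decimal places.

x̄ = 2.4143
Σ(xᵢ − x̄)² = 786.4086 ⇒ m₂ = 112.34408
Σ(xᵢ − x̄)⁴ = 418762.8771 ⇒ m₄ = 59823.26816
m₂² = 12621.19268
g₂ = m₄/m₂² − 3 = 4.73991 − 3 ≈ 1.740

1.740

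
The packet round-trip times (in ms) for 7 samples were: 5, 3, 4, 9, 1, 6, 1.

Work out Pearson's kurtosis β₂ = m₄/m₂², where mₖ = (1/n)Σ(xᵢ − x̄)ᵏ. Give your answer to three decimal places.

2.246

x̄ = 4.1429
Σ(xᵢ − x̄)² = 48.8571 ⇒ m₂ = 6.97959
Σ(xᵢ − x̄)⁴ = 765.8484 ⇒ m₄ = 109.40691
m₂² = 48.71470
β₂ = m₄/m₂² = 109.40691 / 48.71470 ≈ 2.246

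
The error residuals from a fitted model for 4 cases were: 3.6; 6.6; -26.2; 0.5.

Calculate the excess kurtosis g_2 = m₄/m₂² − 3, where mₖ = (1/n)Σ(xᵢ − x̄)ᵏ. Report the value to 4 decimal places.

-0.7378

x̄ = -3.8750
Σ(xᵢ − x̄)² = 683.1475 ⇒ m₂ = 170.78687
Σ(xᵢ − x̄)⁴ = 263936.3288 ⇒ m₄ = 65984.08220
m₂² = 29168.15667
g_2 = m₄/m₂² − 3 = 2.26220 − 3 ≈ -0.7378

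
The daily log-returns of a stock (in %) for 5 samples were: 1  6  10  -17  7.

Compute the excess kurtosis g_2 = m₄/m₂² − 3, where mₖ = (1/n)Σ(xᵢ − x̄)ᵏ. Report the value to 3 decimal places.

x̄ = 1.4000
Σ(xᵢ − x̄)² = 465.2000 ⇒ m₂ = 93.04000
Σ(xᵢ − x̄)⁴ = 121524.1760 ⇒ m₄ = 24304.83520
m₂² = 8656.44160
g_2 = m₄/m₂² − 3 = 2.80772 − 3 ≈ -0.192

-0.192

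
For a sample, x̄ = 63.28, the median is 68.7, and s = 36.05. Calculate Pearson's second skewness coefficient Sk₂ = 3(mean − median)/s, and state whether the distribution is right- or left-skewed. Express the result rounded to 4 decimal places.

Sk₂ = 3(63.28 − 68.7) / 36.05 = 3 × -5.4200 / 36.05
    = -16.2600 / 36.05 ≈ -0.4510
Sk₂ < 0 ⇒ mean < median ⇒ left-skewed (negative skew).

-0.4510, left-skewed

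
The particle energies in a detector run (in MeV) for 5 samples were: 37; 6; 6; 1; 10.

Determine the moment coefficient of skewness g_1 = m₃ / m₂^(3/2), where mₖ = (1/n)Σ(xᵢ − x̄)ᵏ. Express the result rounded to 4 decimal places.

1.3145

x̄ = (37 + 6 + 6 + 1 + 10) / 5 = 12.0000
deviations (xᵢ − x̄): 25.0000, -6.0000, -6.0000, -11.0000, -2.0000
Σ(xᵢ − x̄)² = 822.0000 ⇒ m₂ = 822.0000/5 = 164.40000
Σ(xᵢ − x̄)³ = 13854.0000 ⇒ m₃ = 13854.0000/5 = 2770.80000
m₂^(3/2) = 164.40000^(1.5) = 2107.91318
g_1 = m₃ / m₂^(3/2) = 2770.80000 / 2107.91318 ≈ 1.3145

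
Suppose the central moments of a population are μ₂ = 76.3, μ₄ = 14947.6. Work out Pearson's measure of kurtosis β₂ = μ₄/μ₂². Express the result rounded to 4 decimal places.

μ₂² = 76.3² = 5821.69000
μ₄/μ₂² = 14947.6 / 5821.69000 = 2.56757
β₂ ≈ 2.5676

2.5676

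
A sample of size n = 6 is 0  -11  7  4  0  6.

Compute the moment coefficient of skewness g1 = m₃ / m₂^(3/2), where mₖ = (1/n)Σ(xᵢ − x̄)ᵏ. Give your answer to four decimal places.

-1.0509

x̄ = (0 - 11 + 7 + 4 + 0 + 6) / 6 = 1.0000
deviations (xᵢ − x̄): -1.0000, -12.0000, 6.0000, 3.0000, -1.0000, 5.0000
Σ(xᵢ − x̄)² = 216.0000 ⇒ m₂ = 216.0000/6 = 36.00000
Σ(xᵢ − x̄)³ = -1362.0000 ⇒ m₃ = -1362.0000/6 = -227.00000
m₂^(3/2) = 36.00000^(1.5) = 216.00000
g1 = m₃ / m₂^(3/2) = -227.00000 / 216.00000 ≈ -1.0509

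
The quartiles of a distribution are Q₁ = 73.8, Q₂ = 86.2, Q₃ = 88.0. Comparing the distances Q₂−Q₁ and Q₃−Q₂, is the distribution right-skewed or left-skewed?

Q₂ − Q₁ = 12.4;  Q₃ − Q₂ = 1.8
Q₂ − Q₁ > Q₃ − Q₂ ⇒ the lower half is more spread out ⇒ left-skewed.

left-skewed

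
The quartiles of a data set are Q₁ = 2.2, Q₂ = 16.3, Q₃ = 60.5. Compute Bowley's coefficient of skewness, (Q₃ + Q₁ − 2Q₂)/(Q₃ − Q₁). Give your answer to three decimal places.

numerator: Q₃ + Q₁ − 2Q₂ = 60.5 + 2.2 − 2×16.3 = 30.1000
denominator: Q₃ − Q₁ = 60.5 − 2.2 = 58.3000
Bowley skewness = 30.1000 / 58.3000 ≈ 0.516

0.516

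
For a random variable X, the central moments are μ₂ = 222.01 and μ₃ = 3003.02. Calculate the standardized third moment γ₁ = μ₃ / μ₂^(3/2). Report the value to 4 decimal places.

σ = √μ₂ = √222.01 = 14.90000
σ³ = μ₂^(3/2) = 3307.94900
γ₁ = μ₃/σ³ = 3003.02 / 3307.94900 ≈ 0.9078

0.9078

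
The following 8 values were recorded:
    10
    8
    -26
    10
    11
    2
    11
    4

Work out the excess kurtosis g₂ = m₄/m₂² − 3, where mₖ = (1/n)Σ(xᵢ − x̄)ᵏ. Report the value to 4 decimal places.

x̄ = 3.7500
Σ(xᵢ − x̄)² = 1089.5000 ⇒ m₂ = 136.18750
Σ(xᵢ − x̄)⁴ = 792248.6563 ⇒ m₄ = 99031.08203
m₂² = 18547.03516
g₂ = m₄/m₂² − 3 = 5.33946 − 3 ≈ 2.3395

2.3395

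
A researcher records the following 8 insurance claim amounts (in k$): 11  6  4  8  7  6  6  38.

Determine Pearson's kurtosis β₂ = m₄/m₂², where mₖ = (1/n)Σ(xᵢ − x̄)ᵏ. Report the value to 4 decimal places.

5.7689

x̄ = 10.7500
Σ(xᵢ − x̄)² = 877.5000 ⇒ m₂ = 109.68750
Σ(xᵢ − x̄)⁴ = 555257.1563 ⇒ m₄ = 69407.14453
m₂² = 12031.34766
β₂ = m₄/m₂² = 69407.14453 / 12031.34766 ≈ 5.7689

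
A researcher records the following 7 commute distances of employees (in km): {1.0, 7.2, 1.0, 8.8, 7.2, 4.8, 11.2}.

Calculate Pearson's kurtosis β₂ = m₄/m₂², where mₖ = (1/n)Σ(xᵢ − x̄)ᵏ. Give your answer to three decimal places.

x̄ = 5.8857
Σ(xᵢ − x̄)² = 89.1086 ⇒ m₂ = 12.72980
Σ(xᵢ − x̄)⁴ = 2016.6522 ⇒ m₄ = 288.09317
m₂² = 162.04770
β₂ = m₄/m₂² = 288.09317 / 162.04770 ≈ 1.778

1.778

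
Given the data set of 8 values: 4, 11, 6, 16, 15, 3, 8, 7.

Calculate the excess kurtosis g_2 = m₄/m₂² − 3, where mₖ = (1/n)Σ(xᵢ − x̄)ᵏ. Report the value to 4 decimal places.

x̄ = 8.7500
Σ(xᵢ − x̄)² = 163.5000 ⇒ m₂ = 20.43750
Σ(xᵢ − x̄)⁴ = 5983.4063 ⇒ m₄ = 747.92578
m₂² = 417.69141
g_2 = m₄/m₂² − 3 = 1.79062 − 3 ≈ -1.2094

-1.2094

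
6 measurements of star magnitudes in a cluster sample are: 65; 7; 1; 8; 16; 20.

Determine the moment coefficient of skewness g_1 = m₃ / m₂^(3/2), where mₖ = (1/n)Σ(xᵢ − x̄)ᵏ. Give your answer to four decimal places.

x̄ = (65 + 7 + 1 + 8 + 16 + 20) / 6 = 19.5000
deviations (xᵢ − x̄): 45.5000, -12.5000, -18.5000, -11.5000, -3.5000, 0.5000
Σ(xᵢ − x̄)² = 2713.5000 ⇒ m₂ = 2713.5000/6 = 452.25000
Σ(xᵢ − x̄)³ = 84348.0000 ⇒ m₃ = 84348.0000/6 = 14058.00000
m₂^(3/2) = 452.25000^(1.5) = 9617.62553
g_1 = m₃ / m₂^(3/2) = 14058.00000 / 9617.62553 ≈ 1.4617

1.4617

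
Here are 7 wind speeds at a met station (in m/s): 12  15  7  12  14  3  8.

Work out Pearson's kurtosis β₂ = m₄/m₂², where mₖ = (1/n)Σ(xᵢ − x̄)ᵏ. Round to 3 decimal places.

2.007

x̄ = 10.1429
Σ(xᵢ − x̄)² = 110.8571 ⇒ m₂ = 15.83673
Σ(xᵢ − x̄)⁴ = 3523.4402 ⇒ m₄ = 503.34860
m₂² = 250.80217
β₂ = m₄/m₂² = 503.34860 / 250.80217 ≈ 2.007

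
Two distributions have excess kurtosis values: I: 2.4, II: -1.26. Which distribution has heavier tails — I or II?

Higher excess kurtosis ⇒ heavier tails relative to the normal distribution.
2.4 vs -1.26: the larger is 2.4, so I has heavier tails. (I is leptokurtic — heavier-than-normal tails; the other is platykurtic.)

I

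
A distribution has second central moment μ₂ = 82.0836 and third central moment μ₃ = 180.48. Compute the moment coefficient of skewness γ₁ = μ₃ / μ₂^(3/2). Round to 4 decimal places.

σ = √μ₂ = √82.0836 = 9.06000
σ³ = μ₂^(3/2) = 743.67742
γ₁ = μ₃/σ³ = 180.48 / 743.67742 ≈ 0.2427

0.2427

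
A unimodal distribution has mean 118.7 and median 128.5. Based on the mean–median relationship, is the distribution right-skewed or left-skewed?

mean − median = 118.7 − 128.5 = -9.8
mean < median ⇒ the longer tail is on the left ⇒ left-skewed (negatively skewed).

left-skewed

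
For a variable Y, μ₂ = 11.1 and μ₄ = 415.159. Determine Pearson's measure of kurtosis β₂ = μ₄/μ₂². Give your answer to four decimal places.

μ₂² = 11.1² = 123.21000
μ₄/μ₂² = 415.159 / 123.21000 = 3.36952
β₂ ≈ 3.3695

3.3695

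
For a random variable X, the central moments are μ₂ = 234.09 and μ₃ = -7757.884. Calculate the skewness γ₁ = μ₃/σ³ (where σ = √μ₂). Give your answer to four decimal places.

-2.1661

σ = √μ₂ = √234.09 = 15.30000
σ³ = μ₂^(3/2) = 3581.57700
γ₁ = μ₃/σ³ = -7757.884 / 3581.57700 ≈ -2.1661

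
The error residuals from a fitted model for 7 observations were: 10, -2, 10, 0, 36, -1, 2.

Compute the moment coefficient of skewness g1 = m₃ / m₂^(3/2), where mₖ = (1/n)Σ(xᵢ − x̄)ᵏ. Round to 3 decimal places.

x̄ = (10 - 2 + 10 + 0 + 36 - 1 + 2) / 7 = 7.8571
deviations (xᵢ − x̄): 2.1429, -9.8571, 2.1429, -7.8571, 28.1429, -8.8571, -5.8571
Σ(xᵢ − x̄)² = 1072.8571 ⇒ m₂ = 1072.8571/7 = 153.26531
Σ(xᵢ − x̄)³ = 19970.8163 ⇒ m₃ = 19970.8163/7 = 2852.97376
m₂^(3/2) = 153.26531^(1.5) = 1897.43010
g1 = m₃ / m₂^(3/2) = 2852.97376 / 1897.43010 ≈ 1.504

1.504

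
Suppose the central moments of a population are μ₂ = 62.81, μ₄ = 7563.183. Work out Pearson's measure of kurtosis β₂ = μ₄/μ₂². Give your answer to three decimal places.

μ₂² = 62.81² = 3945.09610
μ₄/μ₂² = 7563.183 / 3945.09610 = 1.91711
β₂ ≈ 1.917

1.917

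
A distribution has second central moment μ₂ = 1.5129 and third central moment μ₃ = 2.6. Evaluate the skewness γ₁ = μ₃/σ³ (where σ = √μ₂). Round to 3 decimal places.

1.397

σ = √μ₂ = √1.5129 = 1.23000
σ³ = μ₂^(3/2) = 1.86087
γ₁ = μ₃/σ³ = 2.6 / 1.86087 ≈ 1.397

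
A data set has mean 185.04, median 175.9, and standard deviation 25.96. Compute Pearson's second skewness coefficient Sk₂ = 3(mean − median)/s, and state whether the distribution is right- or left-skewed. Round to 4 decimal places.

Sk₂ = 3(185.04 − 175.9) / 25.96 = 3 × 9.1400 / 25.96
    = 27.4200 / 25.96 ≈ 1.0562
Sk₂ > 0 ⇒ mean > median ⇒ right-skewed (positive skew).

1.0562, right-skewed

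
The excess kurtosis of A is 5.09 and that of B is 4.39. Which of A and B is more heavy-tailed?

A

Higher excess kurtosis ⇒ heavier tails relative to the normal distribution.
5.09 vs 4.39: the larger is 5.09, so A has heavier tails.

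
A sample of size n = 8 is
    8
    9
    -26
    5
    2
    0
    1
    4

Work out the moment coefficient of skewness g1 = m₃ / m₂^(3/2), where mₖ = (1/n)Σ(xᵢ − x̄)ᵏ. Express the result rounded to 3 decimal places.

-1.900

x̄ = (8 + 9 - 26 + 5 + 2 + 0 + 1 + 4) / 8 = 0.3750
deviations (xᵢ − x̄): 7.6250, 8.6250, -26.3750, 4.6250, 1.6250, -0.3750, 0.6250, 3.6250
Σ(xᵢ − x̄)² = 865.8750 ⇒ m₂ = 865.8750/8 = 108.23438
Σ(xᵢ − x̄)³ = -17111.5313 ⇒ m₃ = -17111.5313/8 = -2138.94141
m₂^(3/2) = 108.23438^(1.5) = 1126.02445
g1 = m₃ / m₂^(3/2) = -2138.94141 / 1126.02445 ≈ -1.900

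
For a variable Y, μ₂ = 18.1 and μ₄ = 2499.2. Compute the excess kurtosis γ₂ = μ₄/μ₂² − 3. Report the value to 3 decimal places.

4.629

μ₂² = 18.1² = 327.61000
μ₄/μ₂² = 2499.2 / 327.61000 = 7.62858
γ₂ = 7.62858 − 3 ≈ 4.629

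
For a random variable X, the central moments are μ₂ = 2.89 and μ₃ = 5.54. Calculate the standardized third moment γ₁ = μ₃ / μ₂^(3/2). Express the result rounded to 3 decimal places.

1.128

σ = √μ₂ = √2.89 = 1.70000
σ³ = μ₂^(3/2) = 4.91300
γ₁ = μ₃/σ³ = 5.54 / 4.91300 ≈ 1.128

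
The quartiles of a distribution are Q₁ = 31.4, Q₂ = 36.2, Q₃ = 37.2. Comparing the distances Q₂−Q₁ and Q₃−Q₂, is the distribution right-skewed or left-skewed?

left-skewed

Q₂ − Q₁ = 4.8;  Q₃ − Q₂ = 1.0
Q₂ − Q₁ > Q₃ − Q₂ ⇒ the lower half is more spread out ⇒ left-skewed.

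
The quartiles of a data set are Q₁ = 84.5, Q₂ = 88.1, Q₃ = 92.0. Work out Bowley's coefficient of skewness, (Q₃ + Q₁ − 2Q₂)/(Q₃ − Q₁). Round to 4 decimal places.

0.0400

numerator: Q₃ + Q₁ − 2Q₂ = 92.0 + 84.5 − 2×88.1 = 0.3000
denominator: Q₃ − Q₁ = 92.0 − 84.5 = 7.5000
Bowley skewness = 0.3000 / 7.5000 ≈ 0.0400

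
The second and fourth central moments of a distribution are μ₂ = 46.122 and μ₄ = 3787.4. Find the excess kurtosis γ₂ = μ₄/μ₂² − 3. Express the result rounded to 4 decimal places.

-1.2196

μ₂² = 46.122² = 2127.23888
μ₄/μ₂² = 3787.4 / 2127.23888 = 1.78043
γ₂ = 1.78043 − 3 ≈ -1.2196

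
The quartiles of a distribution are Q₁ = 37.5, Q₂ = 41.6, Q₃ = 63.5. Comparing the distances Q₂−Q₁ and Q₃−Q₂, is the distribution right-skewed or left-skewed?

right-skewed

Q₂ − Q₁ = 4.1;  Q₃ − Q₂ = 21.9
Q₃ − Q₂ > Q₂ − Q₁ ⇒ the upper half is more spread out ⇒ right-skewed.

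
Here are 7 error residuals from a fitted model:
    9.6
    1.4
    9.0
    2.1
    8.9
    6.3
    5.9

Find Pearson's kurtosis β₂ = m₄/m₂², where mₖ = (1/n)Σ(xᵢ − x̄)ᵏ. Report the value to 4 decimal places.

1.6565

x̄ = 6.1714
Σ(xᵢ − x̄)² = 66.6343 ⇒ m₂ = 9.51918
Σ(xᵢ − x̄)⁴ = 1050.7270 ⇒ m₄ = 150.10386
m₂² = 90.61486
β₂ = m₄/m₂² = 150.10386 / 90.61486 ≈ 1.6565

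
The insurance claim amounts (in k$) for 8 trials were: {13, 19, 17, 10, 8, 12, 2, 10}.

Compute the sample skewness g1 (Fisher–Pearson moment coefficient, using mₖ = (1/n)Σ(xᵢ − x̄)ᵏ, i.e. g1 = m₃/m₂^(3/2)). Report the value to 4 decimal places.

x̄ = (13 + 19 + 17 + 10 + 8 + 12 + 2 + 10) / 8 = 11.3750
deviations (xᵢ − x̄): 1.6250, 7.6250, 5.6250, -1.3750, -3.3750, 0.6250, -9.3750, -1.3750
Σ(xᵢ − x̄)² = 195.8750 ⇒ m₂ = 195.8750/8 = 24.48438
Σ(xᵢ − x̄)³ = -241.7813 ⇒ m₃ = -241.7813/8 = -30.22266
m₂^(3/2) = 24.48438^(1.5) = 121.15282
g1 = m₃ / m₂^(3/2) = -30.22266 / 121.15282 ≈ -0.2495

-0.2495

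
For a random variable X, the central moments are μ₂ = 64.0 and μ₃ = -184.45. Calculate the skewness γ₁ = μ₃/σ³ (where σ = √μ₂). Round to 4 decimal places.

-0.3603

σ = √μ₂ = √64.0 = 8.00000
σ³ = μ₂^(3/2) = 512.00000
γ₁ = μ₃/σ³ = -184.45 / 512.00000 ≈ -0.3603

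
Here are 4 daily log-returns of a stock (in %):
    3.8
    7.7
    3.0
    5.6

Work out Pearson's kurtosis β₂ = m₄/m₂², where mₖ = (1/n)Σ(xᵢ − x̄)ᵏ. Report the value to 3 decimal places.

1.644

x̄ = 5.0250
Σ(xᵢ − x̄)² = 13.0875 ⇒ m₂ = 3.27188
Σ(xᵢ − x̄)⁴ = 70.3793 ⇒ m₄ = 17.59482
m₂² = 10.70517
β₂ = m₄/m₂² = 17.59482 / 10.70517 ≈ 1.644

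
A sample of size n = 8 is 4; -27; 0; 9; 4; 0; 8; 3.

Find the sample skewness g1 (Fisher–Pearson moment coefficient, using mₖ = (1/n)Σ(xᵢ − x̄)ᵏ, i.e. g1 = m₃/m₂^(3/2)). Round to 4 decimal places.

-1.9042

x̄ = (4 - 27 + 0 + 9 + 4 + 0 + 8 + 3) / 8 = 0.1250
deviations (xᵢ − x̄): 3.8750, -27.1250, -0.1250, 8.8750, 3.8750, -0.1250, 7.8750, 2.8750
Σ(xᵢ − x̄)² = 914.8750 ⇒ m₂ = 914.8750/8 = 114.35938
Σ(xᵢ − x̄)³ = -18630.0938 ⇒ m₃ = -18630.0938/8 = -2328.76172
m₂^(3/2) = 114.35938^(1.5) = 1222.94707
g1 = m₃ / m₂^(3/2) = -2328.76172 / 1222.94707 ≈ -1.9042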